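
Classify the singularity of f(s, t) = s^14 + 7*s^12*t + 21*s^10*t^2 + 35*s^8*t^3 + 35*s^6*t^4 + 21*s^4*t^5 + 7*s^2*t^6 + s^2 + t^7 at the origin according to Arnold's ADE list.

The Hessian of f at 0 is [[2, 0], [0, 0]] with rank 1, so corank 1. A Groebner basis of the Jacobian ideal J(f) in C{s,t} is {t^6, s}; counting standard monomials gives mu = 6. Corank 1: A-series; mu = 6 gives A_6.

A_{6}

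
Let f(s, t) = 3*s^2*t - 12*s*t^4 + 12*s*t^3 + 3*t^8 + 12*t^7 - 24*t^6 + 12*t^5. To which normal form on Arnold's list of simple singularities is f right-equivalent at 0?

The Hessian of f at 0 is [[0, 0], [0, 0]] with rank 0, so corank 2. A Groebner basis of the Jacobian ideal J(f) in C{s,t} is {s^2*t^2 - s^2 - 4*s*t^2 - 2*s*t - 4*t^3, s^2*t/3 + s^2/6 + s*t^3 + s*t^2 + 2*s*t/3 + 4*t^3/3, -s*t/2 + t^4 - t^3, s^3 + 2*s^2*t/3 + 10*s^2/3 + 12*s*t^2 + 16*s*t/3 + 32*t^3/3}; counting standard monomials gives mu = 9. Corank 2; j^3 = 3*s^2*t has shape L^2 M (L != M), so D-series; mu = 9 gives D_9.

D_9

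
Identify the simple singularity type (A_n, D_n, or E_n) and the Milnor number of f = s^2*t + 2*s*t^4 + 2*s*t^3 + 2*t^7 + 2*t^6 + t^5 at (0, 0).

The Hessian of f at 0 has rank 0. Corank 2; j^3 = s^2*t has shape L^2 M (L != M), so D-series; mu = 8 gives D_8.

Type D8, Milnor number mu = 8.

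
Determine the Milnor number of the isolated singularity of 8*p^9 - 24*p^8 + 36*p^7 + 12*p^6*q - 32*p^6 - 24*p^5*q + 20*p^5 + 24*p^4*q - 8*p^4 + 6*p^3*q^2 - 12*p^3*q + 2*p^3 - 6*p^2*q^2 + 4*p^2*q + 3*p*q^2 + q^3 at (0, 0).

The Hessian of f at 0 has rank 0. Corank 2; j^3 = (p + q)*(2*p^2 + 2*p*q + q^2) splits into three distinct lines over C (the quadratic factor has nonzero discriminant), so D_4.

4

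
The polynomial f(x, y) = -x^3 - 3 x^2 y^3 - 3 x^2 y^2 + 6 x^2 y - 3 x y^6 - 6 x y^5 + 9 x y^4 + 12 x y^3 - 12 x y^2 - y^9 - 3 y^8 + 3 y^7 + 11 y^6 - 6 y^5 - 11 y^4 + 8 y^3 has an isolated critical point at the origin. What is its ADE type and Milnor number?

The Hessian of f at 0 is [[0, 0], [0, 0]] with rank 0, so corank 2. A Groebner basis of the Jacobian ideal J(f) in C{x,y} is {x^3 + 6*x^2 - 24*x*y + 24*y^2, x^2*y + 2*x^2 - 8*x*y + 8*y^2, x^2/2 + x*y^2 - 2*x*y + 2*y^2, y^3}; counting standard monomials gives mu = 6. Corank 2; j^3 = -(x - 2*y)^3 is a perfect cube, so E-series; the 4-jet and mu = 6 give E_6.

Type E6, Milnor number mu = 6.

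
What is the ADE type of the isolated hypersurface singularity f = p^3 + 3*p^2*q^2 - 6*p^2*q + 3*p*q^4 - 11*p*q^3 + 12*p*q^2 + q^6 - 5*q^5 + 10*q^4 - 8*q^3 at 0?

E_7

The Hessian of f at 0 is [[0, 0], [0, 0]] with rank 0, so corank 2. A Groebner basis of the Jacobian ideal J(f) in C{p,q} is {-p^2 + 4*p*q + q^4 - q^3/3 - 4*q^2, p^3 + 14*p^2 - 56*p*q - 10*q^3/3 + 56*q^2, p^2*q + 13*p^2/3 - 52*p*q/3 - 23*q^3/9 + 52*q^2/3, p^2 + p*q^2 - 4*p*q - 5*q^3/3 + 4*q^2}; counting standard monomials gives mu = 7. Corank 2; j^3 = (p - 2*q)^3 is a perfect cube, so E-series; the 4-jet and mu = 7 give E_7.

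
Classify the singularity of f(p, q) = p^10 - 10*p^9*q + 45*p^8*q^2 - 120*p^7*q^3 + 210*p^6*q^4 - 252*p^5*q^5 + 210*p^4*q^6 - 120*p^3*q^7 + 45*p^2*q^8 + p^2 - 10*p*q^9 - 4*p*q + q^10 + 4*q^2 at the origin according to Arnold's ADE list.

A9

The Hessian of f at 0 has rank 1. Corank 1: A-series; mu = 9 gives A_9.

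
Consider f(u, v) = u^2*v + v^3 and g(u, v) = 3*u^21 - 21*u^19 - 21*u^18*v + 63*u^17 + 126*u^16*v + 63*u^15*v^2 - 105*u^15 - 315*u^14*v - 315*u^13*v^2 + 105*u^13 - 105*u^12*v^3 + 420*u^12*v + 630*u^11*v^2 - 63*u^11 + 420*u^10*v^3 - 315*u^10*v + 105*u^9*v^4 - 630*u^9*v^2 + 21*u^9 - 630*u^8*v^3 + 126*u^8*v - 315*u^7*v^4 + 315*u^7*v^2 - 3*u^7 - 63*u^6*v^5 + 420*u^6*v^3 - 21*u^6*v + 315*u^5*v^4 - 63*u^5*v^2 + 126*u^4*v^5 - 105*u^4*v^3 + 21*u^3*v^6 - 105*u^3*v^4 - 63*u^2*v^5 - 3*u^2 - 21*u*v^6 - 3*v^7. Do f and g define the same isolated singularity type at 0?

No.

The Hessian of f at 0 has rank 0. Corank 2; j^3 = v*(u^2 + v^2) splits into three distinct lines over C (the quadratic factor has nonzero discriminant), so D_4. The Hessian of g at 0 has rank 1. Corank 1: A-series; mu = 6 gives A_6. f is D_4 but g is A_6, hence not right-equivalent.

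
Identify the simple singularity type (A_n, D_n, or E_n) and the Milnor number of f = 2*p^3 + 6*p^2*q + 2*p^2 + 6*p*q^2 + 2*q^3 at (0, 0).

The Hessian of f at 0 is [[4, 0], [0, 0]] with rank 1, so corank 1. A Groebner basis of the Jacobian ideal J(f) in C{p,q} is {q^2, p}; counting standard monomials gives mu = 2. Corank 1: A-series; mu = 2 gives A_2.

Type A_2, Milnor number mu = 2.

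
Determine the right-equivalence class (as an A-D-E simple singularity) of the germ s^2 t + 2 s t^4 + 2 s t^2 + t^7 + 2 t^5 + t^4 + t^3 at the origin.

The Hessian of f at 0 has rank 0. Corank 2; j^3 = t*(s + t)^2 has shape L^2 M (L != M), so D-series; mu = 5 gives D_5.

D5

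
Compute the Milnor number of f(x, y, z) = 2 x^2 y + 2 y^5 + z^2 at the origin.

6

The Hessian of f at 0 has rank 1. Corank 2; j^3 = 2*x^2*y has shape L^2 M (L != M), so D-series; mu = 6 gives D_6.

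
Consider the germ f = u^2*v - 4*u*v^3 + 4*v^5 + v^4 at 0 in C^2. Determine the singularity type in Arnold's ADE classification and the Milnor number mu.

Type D_5, Milnor number mu = 5.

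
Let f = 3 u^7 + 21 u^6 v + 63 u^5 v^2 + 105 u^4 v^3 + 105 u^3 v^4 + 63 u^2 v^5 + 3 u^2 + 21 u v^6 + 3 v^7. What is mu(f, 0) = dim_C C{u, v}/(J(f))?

The Hessian of f at 0 is [[6, 0], [0, 0]] with rank 1, so corank 1. A Groebner basis of the Jacobian ideal J(f) in C{u,v} is {v^6, u}; counting standard monomials gives mu = 6. Corank 1: A-series; mu = 6 gives A_6.

6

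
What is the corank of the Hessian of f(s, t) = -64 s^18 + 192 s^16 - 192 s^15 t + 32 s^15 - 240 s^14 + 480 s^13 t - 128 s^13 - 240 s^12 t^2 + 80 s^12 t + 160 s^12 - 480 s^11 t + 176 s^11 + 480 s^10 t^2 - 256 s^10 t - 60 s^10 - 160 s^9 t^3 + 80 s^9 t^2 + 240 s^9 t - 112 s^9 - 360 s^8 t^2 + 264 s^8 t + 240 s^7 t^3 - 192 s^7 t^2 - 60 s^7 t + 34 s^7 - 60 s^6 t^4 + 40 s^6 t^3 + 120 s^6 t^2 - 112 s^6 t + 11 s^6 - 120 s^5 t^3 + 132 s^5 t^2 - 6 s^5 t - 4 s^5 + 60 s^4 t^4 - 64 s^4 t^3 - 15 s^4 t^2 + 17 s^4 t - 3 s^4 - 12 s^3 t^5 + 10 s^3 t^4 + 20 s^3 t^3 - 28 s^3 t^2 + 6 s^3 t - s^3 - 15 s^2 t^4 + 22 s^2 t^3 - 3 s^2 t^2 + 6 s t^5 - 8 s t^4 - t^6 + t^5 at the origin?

2

The Hessian at 0 is [[0, 0], [0, 0]] of rank 0; hence corank 2.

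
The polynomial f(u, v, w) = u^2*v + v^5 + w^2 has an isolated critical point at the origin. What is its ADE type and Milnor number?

Type D_{6}, Milnor number mu = 6.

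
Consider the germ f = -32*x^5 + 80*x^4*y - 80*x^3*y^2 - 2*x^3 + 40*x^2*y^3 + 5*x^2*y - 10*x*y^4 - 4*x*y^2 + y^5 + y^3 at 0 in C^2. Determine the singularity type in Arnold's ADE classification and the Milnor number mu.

The Hessian of f at 0 has rank 0. Corank 2; j^3 = -(x - y)^2*(2*x - y) has shape L^2 M (L != M), so D-series; mu = 6 gives D_6.

Type D_6, Milnor number mu = 6.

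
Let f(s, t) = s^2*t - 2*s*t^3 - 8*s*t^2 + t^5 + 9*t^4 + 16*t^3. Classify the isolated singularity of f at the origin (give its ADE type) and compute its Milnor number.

The Hessian of f at 0 has rank 0. Corank 2; j^3 = t*(s - 4*t)^2 has shape L^2 M (L != M), so D-series; mu = 5 gives D_5.

Type D5, Milnor number mu = 5.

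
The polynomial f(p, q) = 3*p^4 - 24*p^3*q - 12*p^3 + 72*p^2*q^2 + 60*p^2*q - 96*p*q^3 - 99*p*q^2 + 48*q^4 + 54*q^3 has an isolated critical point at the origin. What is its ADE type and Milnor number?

Type D5, Milnor number mu = 5.

The Hessian of f at 0 has rank 0. Corank 2; j^3 = -3*(p - 2*q)*(2*p - 3*q)^2 has shape L^2 M (L != M), so D-series; mu = 5 gives D_5.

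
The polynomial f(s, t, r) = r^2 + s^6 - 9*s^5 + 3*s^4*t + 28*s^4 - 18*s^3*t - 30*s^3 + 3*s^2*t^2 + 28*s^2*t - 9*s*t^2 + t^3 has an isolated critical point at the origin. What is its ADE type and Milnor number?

Type D_{4}, Milnor number mu = 4.

The Hessian of f at 0 is [[0, 0, 0], [0, 0, 0], [0, 0, 2]] with rank 1, so corank 2. A Groebner basis of the Jacobian ideal J(f) in C{s,t,r} is {t^3, s^2 - 3*t^2/26, s*t - 9*t^2/26, r}; counting standard monomials gives mu = 4. Corank 2; j^3 = -(3*s - t)*(10*s^2 - 6*s*t + t^2) splits into three distinct lines over C (the quadratic factor has nonzero discriminant), so D_4.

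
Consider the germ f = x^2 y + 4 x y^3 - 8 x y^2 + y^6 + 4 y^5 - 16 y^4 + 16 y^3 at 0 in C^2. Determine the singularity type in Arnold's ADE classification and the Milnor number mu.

The Hessian of f at 0 is [[0, 0], [0, 0]] with rank 0, so corank 2. A Groebner basis of the Jacobian ideal J(f) in C{x,y} is {x^3 + 8*x^2 - 32*x*y^2 - 96*x*y + 256*y^2, x^2*y + 2*x^2/3 - 20*x*y^2/3 - 32*x*y/3 + 32*y^2, x*y/2 + y^3 - 2*y^2}; counting standard monomials gives mu = 7. Corank 2; j^3 = y*(x - 4*y)^2 has shape L^2 M (L != M), so D-series; mu = 7 gives D_7.

Type D7, Milnor number mu = 7.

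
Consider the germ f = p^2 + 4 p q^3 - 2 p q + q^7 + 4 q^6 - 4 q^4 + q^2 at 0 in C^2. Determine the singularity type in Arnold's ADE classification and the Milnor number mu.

Type A_6, Milnor number mu = 6.

The Hessian of f at 0 is [[2, -2], [-2, 2]] with rank 1, so corank 1. A Groebner basis of the Jacobian ideal J(f) in C{p,q} is {p/2 + q^3 - q/2, p^2 - 2*p*q + q^2}; counting standard monomials gives mu = 6. Corank 1: A-series; mu = 6 gives A_6.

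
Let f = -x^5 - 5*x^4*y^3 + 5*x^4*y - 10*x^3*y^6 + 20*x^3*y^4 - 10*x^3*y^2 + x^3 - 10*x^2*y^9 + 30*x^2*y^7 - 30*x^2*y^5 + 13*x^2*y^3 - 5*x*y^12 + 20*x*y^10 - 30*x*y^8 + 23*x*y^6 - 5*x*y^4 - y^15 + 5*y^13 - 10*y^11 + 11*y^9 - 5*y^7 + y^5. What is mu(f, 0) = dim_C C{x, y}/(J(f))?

8

The Hessian of f at 0 is [[0, 0], [0, 0]] with rank 0, so corank 2. A Groebner basis of the Jacobian ideal J(f) in C{x,y} is {x^2/2 + x*y^3, 2*x^2 + y^4, x^3, x^2*y}; counting standard monomials gives mu = 8. Corank 2; j^3 = x^3 is a perfect cube, so E-series; the 5-jet and mu = 8 give E_8.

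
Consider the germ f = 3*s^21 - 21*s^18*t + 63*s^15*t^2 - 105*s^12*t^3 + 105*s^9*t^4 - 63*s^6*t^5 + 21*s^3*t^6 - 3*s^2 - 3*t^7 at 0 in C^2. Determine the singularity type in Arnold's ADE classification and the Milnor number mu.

The Hessian of f at 0 is [[-6, 0], [0, 0]] with rank 1, so corank 1. A Groebner basis of the Jacobian ideal J(f) in C{s,t} is {t^6, s}; counting standard monomials gives mu = 6. Corank 1: A-series; mu = 6 gives A_6.

Type A_{6}, Milnor number mu = 6.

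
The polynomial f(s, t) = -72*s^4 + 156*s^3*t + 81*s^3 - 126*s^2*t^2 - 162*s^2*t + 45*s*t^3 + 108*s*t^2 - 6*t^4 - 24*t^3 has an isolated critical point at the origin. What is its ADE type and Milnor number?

Type E_7, Milnor number mu = 7.

The Hessian of f at 0 has rank 0. Corank 2; j^3 = 3*(3*s - 2*t)^3 is a perfect cube, so E-series; the 4-jet and mu = 7 give E_7.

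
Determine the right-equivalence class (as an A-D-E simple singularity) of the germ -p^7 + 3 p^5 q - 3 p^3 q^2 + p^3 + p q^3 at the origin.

E_{7}

The Hessian of f at 0 has rank 0. Corank 2; j^3 = p^3 is a perfect cube, so E-series; the 4-jet and mu = 7 give E_7.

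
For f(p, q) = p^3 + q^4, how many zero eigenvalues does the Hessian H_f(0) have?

Hessian at 0 has rank 0.

2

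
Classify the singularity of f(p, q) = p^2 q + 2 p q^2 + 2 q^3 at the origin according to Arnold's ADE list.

The Hessian of f at 0 has rank 0. Corank 2; j^3 = q*(p^2 + 2*p*q + 2*q^2) splits into three distinct lines over C (the quadratic factor has nonzero discriminant), so D_4.

D4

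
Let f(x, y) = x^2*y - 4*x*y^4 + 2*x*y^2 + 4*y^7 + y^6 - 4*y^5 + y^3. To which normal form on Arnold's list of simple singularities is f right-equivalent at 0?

D7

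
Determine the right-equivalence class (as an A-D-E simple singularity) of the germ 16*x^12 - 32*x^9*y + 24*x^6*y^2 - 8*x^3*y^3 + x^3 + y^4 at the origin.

E_6

The Hessian of f at 0 has rank 0. Corank 2; j^3 = x^3 is a perfect cube, so E-series; the 4-jet and mu = 6 give E_6.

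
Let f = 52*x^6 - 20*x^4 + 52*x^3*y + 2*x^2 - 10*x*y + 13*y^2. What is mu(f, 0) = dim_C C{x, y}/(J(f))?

1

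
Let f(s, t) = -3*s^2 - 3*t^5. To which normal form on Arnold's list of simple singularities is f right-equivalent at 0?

A_{4}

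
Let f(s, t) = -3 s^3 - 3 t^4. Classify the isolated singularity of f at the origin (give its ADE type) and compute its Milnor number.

Type E_{6}, Milnor number mu = 6.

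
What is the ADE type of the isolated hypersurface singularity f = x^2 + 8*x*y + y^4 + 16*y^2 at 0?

A_3

The Hessian of f at 0 is [[2, 8], [8, 32]] with rank 1, so corank 1. A Groebner basis of the Jacobian ideal J(f) in C{x,y} is {y^3, x + 4*y}; counting standard monomials gives mu = 3. Corank 1: A-series; mu = 3 gives A_3.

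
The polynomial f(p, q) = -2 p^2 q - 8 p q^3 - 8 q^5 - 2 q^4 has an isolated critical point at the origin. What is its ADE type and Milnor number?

Type D_{5}, Milnor number mu = 5.

The Hessian of f at 0 is [[0, 0], [0, 0]] with rank 0, so corank 2. A Groebner basis of the Jacobian ideal J(f) in C{p,q} is {p*q^2, p*q/2 + q^3, p^2 - 2*p*q}; counting standard monomials gives mu = 5. Corank 2; j^3 = -2*p^2*q has shape L^2 M (L != M), so D-series; mu = 5 gives D_5.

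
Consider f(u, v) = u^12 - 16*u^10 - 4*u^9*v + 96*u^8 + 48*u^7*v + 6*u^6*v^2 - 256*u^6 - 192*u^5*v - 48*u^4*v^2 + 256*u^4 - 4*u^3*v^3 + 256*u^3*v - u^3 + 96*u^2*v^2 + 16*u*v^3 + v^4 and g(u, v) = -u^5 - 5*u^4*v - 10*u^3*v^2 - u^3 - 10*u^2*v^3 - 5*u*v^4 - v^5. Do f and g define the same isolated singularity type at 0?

No.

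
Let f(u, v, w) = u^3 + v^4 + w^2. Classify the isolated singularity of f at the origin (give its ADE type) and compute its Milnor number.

Type E_{6}, Milnor number mu = 6.

The Hessian of f at 0 has rank 1. Corank 2; j^3 = u^3 is a perfect cube, so E-series; the 4-jet and mu = 6 give E_6.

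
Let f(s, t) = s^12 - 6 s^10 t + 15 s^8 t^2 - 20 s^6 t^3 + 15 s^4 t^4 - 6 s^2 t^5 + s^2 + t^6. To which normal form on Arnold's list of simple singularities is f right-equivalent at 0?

A_5

The Hessian of f at 0 is [[2, 0], [0, 0]] with rank 1, so corank 1. A Groebner basis of the Jacobian ideal J(f) in C{s,t} is {t^5, s}; counting standard monomials gives mu = 5. Corank 1: A-series; mu = 5 gives A_5.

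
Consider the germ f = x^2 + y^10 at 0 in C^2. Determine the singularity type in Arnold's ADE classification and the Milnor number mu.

Type A_9, Milnor number mu = 9.

The Hessian of f at 0 has rank 1. Corank 1: A-series; mu = 9 gives A_9.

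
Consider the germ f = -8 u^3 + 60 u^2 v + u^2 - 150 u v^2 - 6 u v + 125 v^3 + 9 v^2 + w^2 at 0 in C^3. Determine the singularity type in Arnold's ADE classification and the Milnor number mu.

Type A_{2}, Milnor number mu = 2.

The Hessian of f at 0 has rank 2. Corank 1: A-series; mu = 2 gives A_2.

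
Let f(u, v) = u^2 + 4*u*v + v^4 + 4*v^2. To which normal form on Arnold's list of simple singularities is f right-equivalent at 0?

A_3

The Hessian of f at 0 has rank 1. Corank 1: A-series; mu = 3 gives A_3.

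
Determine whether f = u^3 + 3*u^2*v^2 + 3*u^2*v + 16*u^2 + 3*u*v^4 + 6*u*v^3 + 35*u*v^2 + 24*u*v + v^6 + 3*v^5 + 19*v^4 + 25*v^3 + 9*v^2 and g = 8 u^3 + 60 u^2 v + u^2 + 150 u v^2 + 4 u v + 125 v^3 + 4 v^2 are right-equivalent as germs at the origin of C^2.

Yes.

The Hessian of f at 0 has rank 1. Corank 1: A-series; mu = 2 gives A_2. The Hessian of g at 0 has rank 1. Corank 1: A-series; mu = 2 gives A_2. Both have type A_2, hence right-equivalent.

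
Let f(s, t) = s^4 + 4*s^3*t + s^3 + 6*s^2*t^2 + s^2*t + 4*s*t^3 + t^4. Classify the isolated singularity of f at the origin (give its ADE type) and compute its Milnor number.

Type D5, Milnor number mu = 5.

The Hessian of f at 0 has rank 0. Corank 2; j^3 = s^2*(s + t) has shape L^2 M (L != M), so D-series; mu = 5 gives D_5.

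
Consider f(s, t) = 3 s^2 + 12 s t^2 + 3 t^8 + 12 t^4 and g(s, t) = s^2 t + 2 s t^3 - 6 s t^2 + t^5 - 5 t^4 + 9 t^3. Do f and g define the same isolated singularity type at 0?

No.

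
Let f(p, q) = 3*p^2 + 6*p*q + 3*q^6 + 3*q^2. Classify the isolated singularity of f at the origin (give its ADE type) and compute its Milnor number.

Type A5, Milnor number mu = 5.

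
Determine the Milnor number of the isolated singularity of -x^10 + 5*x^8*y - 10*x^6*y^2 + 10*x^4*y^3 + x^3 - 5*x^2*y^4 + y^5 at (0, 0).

The Hessian of f at 0 is [[0, 0], [0, 0]] with rank 0, so corank 2. A Groebner basis of the Jacobian ideal J(f) in C{x,y} is {y^4, x^2}; counting standard monomials gives mu = 8. Corank 2; j^3 = x^3 is a perfect cube, so E-series; the 5-jet and mu = 8 give E_8.

8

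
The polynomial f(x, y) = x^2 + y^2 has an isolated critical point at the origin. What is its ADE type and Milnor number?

The Hessian of f at 0 is [[2, 0], [0, 2]] with rank 2, so corank 0. A Groebner basis of the Jacobian ideal J(f) in C{x,y} is {x, y}; counting standard monomials gives mu = 1. Corank 0: nondegenerate Morse point, so A_1.

Type A_1, Milnor number mu = 1.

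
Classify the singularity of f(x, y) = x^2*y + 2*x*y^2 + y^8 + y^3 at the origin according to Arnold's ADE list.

The Hessian of f at 0 is [[0, 0], [0, 0]] with rank 0, so corank 2. A Groebner basis of the Jacobian ideal J(f) in C{x,y} is {x^2/8 + y^7 - y^2/8, x^3 + y^3, x*y + y^2}; counting standard monomials gives mu = 9. Corank 2; j^3 = y*(x + y)^2 has shape L^2 M (L != M), so D-series; mu = 9 gives D_9.

D_9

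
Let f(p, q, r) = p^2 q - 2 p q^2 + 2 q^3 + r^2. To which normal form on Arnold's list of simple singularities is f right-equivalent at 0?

D_4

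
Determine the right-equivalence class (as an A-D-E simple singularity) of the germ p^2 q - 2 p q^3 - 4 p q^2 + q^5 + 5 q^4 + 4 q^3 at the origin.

D_5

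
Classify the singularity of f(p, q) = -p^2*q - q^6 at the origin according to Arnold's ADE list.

The Hessian of f at 0 is [[0, 0], [0, 0]] with rank 0, so corank 2. A Groebner basis of the Jacobian ideal J(f) in C{p,q} is {p^2/6 + q^5, p^3, p*q}; counting standard monomials gives mu = 7. Corank 2; j^3 = -p^2*q has shape L^2 M (L != M), so D-series; mu = 7 gives D_7.

D_{7}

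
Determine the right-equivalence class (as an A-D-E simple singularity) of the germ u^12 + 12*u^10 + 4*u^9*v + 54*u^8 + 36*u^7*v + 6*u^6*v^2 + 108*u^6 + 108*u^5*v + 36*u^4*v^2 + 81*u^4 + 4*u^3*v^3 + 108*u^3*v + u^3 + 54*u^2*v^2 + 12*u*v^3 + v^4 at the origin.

E6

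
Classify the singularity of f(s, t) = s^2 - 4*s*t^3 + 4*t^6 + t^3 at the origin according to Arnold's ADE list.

A2

The Hessian of f at 0 has rank 1. Corank 1: A-series; mu = 2 gives A_2.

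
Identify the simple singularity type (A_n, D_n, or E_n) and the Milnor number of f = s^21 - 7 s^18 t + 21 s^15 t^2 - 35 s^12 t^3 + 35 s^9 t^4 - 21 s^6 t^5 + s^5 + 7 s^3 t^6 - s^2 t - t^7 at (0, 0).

The Hessian of f at 0 is [[0, 0], [0, 0]] with rank 0, so corank 2. A Groebner basis of the Jacobian ideal J(f) in C{s,t} is {s^2/7 + t^6, s^3, s*t}; counting standard monomials gives mu = 8. Corank 2; j^3 = -s^2*t has shape L^2 M (L != M), so D-series; mu = 8 gives D_8.

Type D_8, Milnor number mu = 8.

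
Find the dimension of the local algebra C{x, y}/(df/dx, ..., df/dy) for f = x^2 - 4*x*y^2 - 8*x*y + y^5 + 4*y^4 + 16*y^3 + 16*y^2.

4

The Hessian of f at 0 has rank 1. Corank 1: A-series; mu = 4 gives A_4.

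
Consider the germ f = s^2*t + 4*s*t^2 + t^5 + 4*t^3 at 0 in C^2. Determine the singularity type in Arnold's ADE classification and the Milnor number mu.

Type D6, Milnor number mu = 6.

The Hessian of f at 0 has rank 0. Corank 2; j^3 = t*(s + 2*t)^2 has shape L^2 M (L != M), so D-series; mu = 6 gives D_6.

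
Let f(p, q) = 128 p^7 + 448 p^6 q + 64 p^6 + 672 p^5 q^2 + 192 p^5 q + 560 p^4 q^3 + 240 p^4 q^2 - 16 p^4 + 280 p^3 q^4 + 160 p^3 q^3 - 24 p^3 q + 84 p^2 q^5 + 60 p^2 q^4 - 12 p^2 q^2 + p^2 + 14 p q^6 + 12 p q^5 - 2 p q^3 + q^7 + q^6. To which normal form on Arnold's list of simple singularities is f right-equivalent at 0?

The Hessian of f at 0 has rank 1. Corank 1: A-series; mu = 6 gives A_6.

A_{6}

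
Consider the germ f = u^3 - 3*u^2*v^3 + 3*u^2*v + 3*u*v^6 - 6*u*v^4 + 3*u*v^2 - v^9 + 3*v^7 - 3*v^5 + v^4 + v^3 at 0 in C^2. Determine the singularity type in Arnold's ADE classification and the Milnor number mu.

The Hessian of f at 0 has rank 0. Corank 2; j^3 = (u + v)^3 is a perfect cube, so E-series; the 4-jet and mu = 6 give E_6.

Type E6, Milnor number mu = 6.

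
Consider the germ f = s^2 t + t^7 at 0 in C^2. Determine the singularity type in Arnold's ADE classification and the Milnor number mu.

The Hessian of f at 0 has rank 0. Corank 2; j^3 = s^2*t has shape L^2 M (L != M), so D-series; mu = 8 gives D_8.

Type D_{8}, Milnor number mu = 8.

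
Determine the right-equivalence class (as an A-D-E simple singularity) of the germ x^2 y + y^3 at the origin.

D_{4}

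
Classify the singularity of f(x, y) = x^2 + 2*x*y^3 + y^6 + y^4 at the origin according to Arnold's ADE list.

A3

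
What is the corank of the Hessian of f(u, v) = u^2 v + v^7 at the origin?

2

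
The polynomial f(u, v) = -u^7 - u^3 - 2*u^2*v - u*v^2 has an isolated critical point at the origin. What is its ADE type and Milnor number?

Type D_8, Milnor number mu = 8.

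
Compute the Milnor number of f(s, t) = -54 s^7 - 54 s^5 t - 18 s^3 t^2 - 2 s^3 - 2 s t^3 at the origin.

The Hessian of f at 0 has rank 0. Corank 2; j^3 = -2*s^3 is a perfect cube, so E-series; the 4-jet and mu = 7 give E_7.

7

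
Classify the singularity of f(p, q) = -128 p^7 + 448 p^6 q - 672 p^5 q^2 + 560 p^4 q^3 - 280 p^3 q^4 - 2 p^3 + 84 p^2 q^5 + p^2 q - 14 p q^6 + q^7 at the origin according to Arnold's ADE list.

The Hessian of f at 0 has rank 0. Corank 2; j^3 = -p^2*(2*p - q) has shape L^2 M (L != M), so D-series; mu = 8 gives D_8.

D_8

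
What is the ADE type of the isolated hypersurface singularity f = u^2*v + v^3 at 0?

D4

The Hessian of f at 0 has rank 0. Corank 2; j^3 = v*(u^2 + v^2) splits into three distinct lines over C (the quadratic factor has nonzero discriminant), so D_4.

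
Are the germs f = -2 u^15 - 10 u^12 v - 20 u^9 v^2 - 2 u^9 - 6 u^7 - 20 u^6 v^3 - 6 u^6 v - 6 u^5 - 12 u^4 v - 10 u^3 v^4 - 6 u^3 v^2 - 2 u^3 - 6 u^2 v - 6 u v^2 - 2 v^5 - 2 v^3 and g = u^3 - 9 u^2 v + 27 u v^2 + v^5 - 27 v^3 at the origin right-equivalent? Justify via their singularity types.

Yes.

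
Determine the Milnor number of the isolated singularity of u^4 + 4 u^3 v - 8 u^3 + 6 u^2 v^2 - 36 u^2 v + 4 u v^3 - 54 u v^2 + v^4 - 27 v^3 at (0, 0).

The Hessian of f at 0 is [[0, 0], [0, 0]] with rank 0, so corank 2. A Groebner basis of the Jacobian ideal J(f) in C{u,v} is {v^4, u*v^2 + 4*v^3/3, u^2 + 3*u*v + 9*v^2/4}; counting standard monomials gives mu = 6. Corank 2; j^3 = -(2*u + 3*v)^3 is a perfect cube, so E-series; the 4-jet and mu = 6 give E_6.

6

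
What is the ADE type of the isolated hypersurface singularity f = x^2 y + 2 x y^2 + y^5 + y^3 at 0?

D6

The Hessian of f at 0 is [[0, 0], [0, 0]] with rank 0, so corank 2. A Groebner basis of the Jacobian ideal J(f) in C{x,y} is {x^2/5 + y^4 - y^2/5, x^3 + y^3, x*y + y^2}; counting standard monomials gives mu = 6. Corank 2; j^3 = y*(x + y)^2 has shape L^2 M (L != M), so D-series; mu = 6 gives D_6.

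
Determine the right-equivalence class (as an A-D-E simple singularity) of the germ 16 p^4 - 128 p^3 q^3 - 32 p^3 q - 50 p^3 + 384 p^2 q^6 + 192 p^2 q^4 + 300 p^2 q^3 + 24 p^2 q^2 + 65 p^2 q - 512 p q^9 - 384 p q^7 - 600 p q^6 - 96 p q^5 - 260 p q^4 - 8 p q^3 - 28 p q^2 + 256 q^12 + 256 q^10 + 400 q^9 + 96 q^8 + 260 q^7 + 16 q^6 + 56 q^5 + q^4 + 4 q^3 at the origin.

D_5

The Hessian of f at 0 has rank 0. Corank 2; j^3 = -(2*p - q)*(5*p - 2*q)^2 has shape L^2 M (L != M), so D-series; mu = 5 gives D_5.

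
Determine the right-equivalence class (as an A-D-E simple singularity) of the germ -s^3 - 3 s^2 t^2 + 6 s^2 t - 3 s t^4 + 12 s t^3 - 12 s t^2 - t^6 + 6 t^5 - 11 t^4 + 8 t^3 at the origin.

The Hessian of f at 0 is [[0, 0], [0, 0]] with rank 0, so corank 2. A Groebner basis of the Jacobian ideal J(f) in C{s,t} is {s^3 + 6*s^2 - 24*s*t + 24*t^2, s^2*t + 2*s^2 - 8*s*t + 8*t^2, s^2/2 + s*t^2 - 2*s*t + 2*t^2, t^3}; counting standard monomials gives mu = 6. Corank 2; j^3 = -(s - 2*t)^3 is a perfect cube, so E-series; the 4-jet and mu = 6 give E_6.

E_{6}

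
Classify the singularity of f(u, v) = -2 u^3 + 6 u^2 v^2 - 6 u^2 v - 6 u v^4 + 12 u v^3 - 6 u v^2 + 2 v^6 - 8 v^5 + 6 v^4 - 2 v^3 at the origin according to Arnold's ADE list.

E_{8}

The Hessian of f at 0 has rank 0. Corank 2; j^3 = -2*(u + v)^3 is a perfect cube, so E-series; the 5-jet and mu = 8 give E_8.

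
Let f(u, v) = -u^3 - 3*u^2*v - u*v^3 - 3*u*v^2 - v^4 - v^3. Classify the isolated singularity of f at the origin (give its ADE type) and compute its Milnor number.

Type E_{7}, Milnor number mu = 7.

The Hessian of f at 0 has rank 0. Corank 2; j^3 = -(u + v)^3 is a perfect cube, so E-series; the 4-jet and mu = 7 give E_7.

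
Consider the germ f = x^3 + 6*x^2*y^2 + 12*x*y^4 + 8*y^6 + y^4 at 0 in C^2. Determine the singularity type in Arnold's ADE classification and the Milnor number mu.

The Hessian of f at 0 has rank 0. Corank 2; j^3 = x^3 is a perfect cube, so E-series; the 4-jet and mu = 6 give E_6.

Type E6, Milnor number mu = 6.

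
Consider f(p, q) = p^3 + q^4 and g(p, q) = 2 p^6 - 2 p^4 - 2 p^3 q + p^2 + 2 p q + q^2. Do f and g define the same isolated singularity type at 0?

The Hessian of f at 0 has rank 0. Corank 2; j^3 = p^3 is a perfect cube, so E-series; the 4-jet and mu = 6 give E_6. The Hessian of g at 0 has rank 1. Corank 1: A-series; mu = 5 gives A_5. f is E_6 but g is A_5, hence not right-equivalent.

No.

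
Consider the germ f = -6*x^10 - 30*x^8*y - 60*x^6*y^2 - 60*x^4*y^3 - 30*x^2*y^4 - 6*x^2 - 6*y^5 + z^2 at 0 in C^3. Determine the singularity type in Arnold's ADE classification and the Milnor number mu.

Type A_4, Milnor number mu = 4.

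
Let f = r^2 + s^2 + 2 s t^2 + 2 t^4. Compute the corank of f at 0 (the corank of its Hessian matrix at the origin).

Hessian at 0 has rank 2.

1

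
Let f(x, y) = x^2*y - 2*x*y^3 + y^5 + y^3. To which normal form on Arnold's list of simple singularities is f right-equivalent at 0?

D_4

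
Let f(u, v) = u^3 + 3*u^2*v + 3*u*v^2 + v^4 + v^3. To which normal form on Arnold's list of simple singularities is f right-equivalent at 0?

E_6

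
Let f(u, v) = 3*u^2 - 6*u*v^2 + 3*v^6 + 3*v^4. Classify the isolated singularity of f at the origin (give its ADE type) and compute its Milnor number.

The Hessian of f at 0 has rank 1. Corank 1: A-series; mu = 5 gives A_5.

Type A_{5}, Milnor number mu = 5.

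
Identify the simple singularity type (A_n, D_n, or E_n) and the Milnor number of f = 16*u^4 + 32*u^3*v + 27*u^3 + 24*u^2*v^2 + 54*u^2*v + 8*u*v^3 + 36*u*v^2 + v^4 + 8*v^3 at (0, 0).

The Hessian of f at 0 has rank 0. Corank 2; j^3 = (3*u + 2*v)^3 is a perfect cube, so E-series; the 4-jet and mu = 6 give E_6.

Type E6, Milnor number mu = 6.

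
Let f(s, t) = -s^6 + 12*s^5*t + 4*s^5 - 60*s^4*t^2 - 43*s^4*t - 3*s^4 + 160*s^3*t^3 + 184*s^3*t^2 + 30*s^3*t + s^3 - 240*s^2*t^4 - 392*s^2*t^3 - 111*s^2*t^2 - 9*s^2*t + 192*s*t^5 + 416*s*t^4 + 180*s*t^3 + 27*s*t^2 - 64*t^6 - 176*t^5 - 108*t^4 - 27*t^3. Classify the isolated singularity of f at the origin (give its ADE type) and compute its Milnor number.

Type E8, Milnor number mu = 8.

The Hessian of f at 0 is [[0, 0], [0, 0]] with rank 0, so corank 2. A Groebner basis of the Jacobian ideal J(f) in C{s,t} is {11*s^2/8 + s*t^3 - 11*s*t^2/4 - 33*s*t/4 + 33*t^3/4 + 99*t^2/8, s^2/2 - s*t^2 - 3*s*t + t^4 + 3*t^3 + 9*t^2/2, s^3 - 9*s^2/4 - 45*s*t^2/2 + 27*s*t/2 + 81*t^3/2 - 81*t^2/4, s^2*t - s^2/4 - 11*s*t^2/2 + 3*s*t/2 + 15*t^3/2 - 9*t^2/4}; counting standard monomials gives mu = 8. Corank 2; j^3 = (s - 3*t)^3 is a perfect cube, so E-series; the 5-jet and mu = 8 give E_8.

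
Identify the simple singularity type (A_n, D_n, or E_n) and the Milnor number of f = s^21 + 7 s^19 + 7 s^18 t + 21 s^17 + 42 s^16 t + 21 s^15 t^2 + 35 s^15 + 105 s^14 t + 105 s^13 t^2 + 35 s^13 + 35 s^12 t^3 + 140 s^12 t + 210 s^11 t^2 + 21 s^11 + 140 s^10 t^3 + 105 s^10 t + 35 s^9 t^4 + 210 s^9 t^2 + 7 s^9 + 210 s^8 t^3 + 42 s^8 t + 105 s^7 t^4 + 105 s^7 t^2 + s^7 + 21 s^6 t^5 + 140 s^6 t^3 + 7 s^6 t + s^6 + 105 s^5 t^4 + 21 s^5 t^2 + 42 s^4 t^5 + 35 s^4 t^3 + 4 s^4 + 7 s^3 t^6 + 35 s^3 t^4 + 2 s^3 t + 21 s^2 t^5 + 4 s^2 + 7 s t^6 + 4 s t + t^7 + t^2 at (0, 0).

Type A6, Milnor number mu = 6.

The Hessian of f at 0 is [[8, 4], [4, 2]] with rank 1, so corank 1. A Groebner basis of the Jacobian ideal J(f) in C{s,t} is {-16*s*t + t^4 - 8*t^2, s*t^2 + 8*s/3 + t^3/3 + 4*t/3, s^2 + s*t + t^2/4}; counting standard monomials gives mu = 6. Corank 1: A-series; mu = 6 gives A_6.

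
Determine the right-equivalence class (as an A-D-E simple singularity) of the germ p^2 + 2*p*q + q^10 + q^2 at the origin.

A9

The Hessian of f at 0 is [[2, 2], [2, 2]] with rank 1, so corank 1. A Groebner basis of the Jacobian ideal J(f) in C{p,q} is {q^9, p + q}; counting standard monomials gives mu = 9. Corank 1: A-series; mu = 9 gives A_9.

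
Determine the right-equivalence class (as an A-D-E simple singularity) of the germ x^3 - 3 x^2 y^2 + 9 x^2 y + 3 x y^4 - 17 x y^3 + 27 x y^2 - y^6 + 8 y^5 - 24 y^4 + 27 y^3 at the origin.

E_{7}

The Hessian of f at 0 has rank 0. Corank 2; j^3 = (x + 3*y)^3 is a perfect cube, so E-series; the 4-jet and mu = 7 give E_7.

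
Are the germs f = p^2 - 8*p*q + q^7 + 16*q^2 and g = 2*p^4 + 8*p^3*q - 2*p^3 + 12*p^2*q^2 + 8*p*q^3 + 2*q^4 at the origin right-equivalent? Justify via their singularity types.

No.

The Hessian of f at 0 is [[2, -8], [-8, 32]] with rank 1, so corank 1. A Groebner basis of the Jacobian ideal J(f) in C{p,q} is {q^6, p - 4*q}; counting standard monomials gives mu = 6. Corank 1: A-series; mu = 6 gives A_6. The Hessian of g at 0 is [[0, 0], [0, 0]] with rank 0, so corank 2. A Groebner basis of the Jacobian ideal J(g) in C{p,q} is {q^4, p*q^2 + q^3/3, p^2}; counting standard monomials gives mu = 6. Corank 2; j^3 = -2*p^3 is a perfect cube, so E-series; the 4-jet and mu = 6 give E_6. f is A_6 but g is E_6, hence not right-equivalent.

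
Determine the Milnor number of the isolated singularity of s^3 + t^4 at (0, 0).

6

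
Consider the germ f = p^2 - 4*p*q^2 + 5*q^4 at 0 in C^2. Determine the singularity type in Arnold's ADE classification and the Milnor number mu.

The Hessian of f at 0 has rank 1. Corank 1: A-series; mu = 3 gives A_3.

Type A_{3}, Milnor number mu = 3.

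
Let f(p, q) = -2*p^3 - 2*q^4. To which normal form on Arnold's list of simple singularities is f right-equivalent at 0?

E_6

The Hessian of f at 0 has rank 0. Corank 2; j^3 = -2*p^3 is a perfect cube, so E-series; the 4-jet and mu = 6 give E_6.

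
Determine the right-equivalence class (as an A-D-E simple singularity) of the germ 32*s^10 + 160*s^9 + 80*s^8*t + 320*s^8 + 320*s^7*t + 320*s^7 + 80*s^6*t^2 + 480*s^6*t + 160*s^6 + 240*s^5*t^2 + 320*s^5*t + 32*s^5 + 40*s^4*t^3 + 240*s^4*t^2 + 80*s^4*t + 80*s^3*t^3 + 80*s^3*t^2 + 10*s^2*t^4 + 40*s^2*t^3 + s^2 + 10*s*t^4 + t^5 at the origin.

A_4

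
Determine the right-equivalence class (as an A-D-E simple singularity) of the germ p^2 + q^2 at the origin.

A_1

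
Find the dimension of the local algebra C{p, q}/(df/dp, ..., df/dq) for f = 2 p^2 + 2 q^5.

4

The Hessian of f at 0 has rank 1. Corank 1: A-series; mu = 4 gives A_4.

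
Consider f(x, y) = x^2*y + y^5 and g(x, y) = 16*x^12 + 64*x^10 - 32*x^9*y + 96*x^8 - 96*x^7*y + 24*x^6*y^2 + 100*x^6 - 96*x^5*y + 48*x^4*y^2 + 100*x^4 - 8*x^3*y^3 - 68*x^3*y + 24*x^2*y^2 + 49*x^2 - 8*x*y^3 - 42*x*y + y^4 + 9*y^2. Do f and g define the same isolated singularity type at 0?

The Hessian of f at 0 has rank 0. Corank 2; j^3 = x^2*y has shape L^2 M (L != M), so D-series; mu = 6 gives D_6. The Hessian of g at 0 has rank 1. Corank 1: A-series; mu = 3 gives A_3. f is D_6 but g is A_3, hence not right-equivalent.

No.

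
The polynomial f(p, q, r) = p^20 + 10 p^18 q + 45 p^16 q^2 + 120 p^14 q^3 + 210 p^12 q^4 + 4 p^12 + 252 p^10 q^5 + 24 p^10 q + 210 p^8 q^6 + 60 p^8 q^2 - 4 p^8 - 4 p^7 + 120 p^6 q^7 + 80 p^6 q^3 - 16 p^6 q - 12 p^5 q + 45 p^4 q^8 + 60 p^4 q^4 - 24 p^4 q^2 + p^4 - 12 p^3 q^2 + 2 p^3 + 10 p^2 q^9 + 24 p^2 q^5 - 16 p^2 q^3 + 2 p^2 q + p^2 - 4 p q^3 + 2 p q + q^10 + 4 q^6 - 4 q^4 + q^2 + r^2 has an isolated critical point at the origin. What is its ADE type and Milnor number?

The Hessian of f at 0 has rank 2. Corank 1: A-series; mu = 9 gives A_9.

Type A_9, Milnor number mu = 9.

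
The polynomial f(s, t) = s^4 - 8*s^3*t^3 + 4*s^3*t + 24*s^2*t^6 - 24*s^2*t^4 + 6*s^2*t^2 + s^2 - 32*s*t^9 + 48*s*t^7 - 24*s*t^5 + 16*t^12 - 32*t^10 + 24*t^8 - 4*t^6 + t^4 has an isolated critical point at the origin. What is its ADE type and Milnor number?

Type A_{3}, Milnor number mu = 3.

The Hessian of f at 0 is [[2, 0], [0, 0]] with rank 1, so corank 1. A Groebner basis of the Jacobian ideal J(f) in C{s,t} is {t^3, s}; counting standard monomials gives mu = 3. Corank 1: A-series; mu = 3 gives A_3.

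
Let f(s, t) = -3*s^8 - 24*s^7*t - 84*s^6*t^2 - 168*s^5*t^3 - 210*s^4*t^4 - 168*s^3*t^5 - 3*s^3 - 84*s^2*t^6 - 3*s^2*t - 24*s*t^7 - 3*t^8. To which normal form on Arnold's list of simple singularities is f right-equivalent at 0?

D_{9}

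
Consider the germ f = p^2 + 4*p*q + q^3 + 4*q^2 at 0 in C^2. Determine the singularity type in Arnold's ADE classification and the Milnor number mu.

The Hessian of f at 0 has rank 1. Corank 1: A-series; mu = 2 gives A_2.

Type A_2, Milnor number mu = 2.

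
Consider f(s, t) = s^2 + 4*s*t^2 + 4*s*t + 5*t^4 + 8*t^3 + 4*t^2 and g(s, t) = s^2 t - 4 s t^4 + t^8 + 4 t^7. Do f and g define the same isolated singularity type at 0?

The Hessian of f at 0 has rank 1. Corank 1: A-series; mu = 3 gives A_3. The Hessian of g at 0 has rank 0. Corank 2; j^3 = s^2*t has shape L^2 M (L != M), so D-series; mu = 9 gives D_9. f is A_3 but g is D_9, hence not right-equivalent.

No.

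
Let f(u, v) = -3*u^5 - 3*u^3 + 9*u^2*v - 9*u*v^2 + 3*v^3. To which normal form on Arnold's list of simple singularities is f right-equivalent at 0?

E_8

The Hessian of f at 0 has rank 0. Corank 2; j^3 = -3*(u - v)^3 is a perfect cube, so E-series; the 5-jet and mu = 8 give E_8.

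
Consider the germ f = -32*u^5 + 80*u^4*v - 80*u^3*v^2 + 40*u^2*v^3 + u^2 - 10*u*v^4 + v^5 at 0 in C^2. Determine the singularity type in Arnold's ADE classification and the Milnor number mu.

Type A_4, Milnor number mu = 4.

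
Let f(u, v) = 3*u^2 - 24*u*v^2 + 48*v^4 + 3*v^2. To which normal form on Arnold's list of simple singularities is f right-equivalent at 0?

A_1

The Hessian of f at 0 has rank 2. Corank 0: nondegenerate Morse point, so A_1.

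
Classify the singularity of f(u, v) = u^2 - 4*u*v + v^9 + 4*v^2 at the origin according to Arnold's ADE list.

A_8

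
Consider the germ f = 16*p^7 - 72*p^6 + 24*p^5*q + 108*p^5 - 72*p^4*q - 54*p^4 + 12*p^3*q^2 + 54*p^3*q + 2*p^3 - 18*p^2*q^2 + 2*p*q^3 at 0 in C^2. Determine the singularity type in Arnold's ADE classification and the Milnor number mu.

The Hessian of f at 0 is [[0, 0], [0, 0]] with rank 0, so corank 2. A Groebner basis of the Jacobian ideal J(f) in C{p,q} is {p^2/3 + q^4 + q^3/9, p^3, p^2*q - p^2/9 - q^3/27, -2*p^2/3 + p*q^2 - 2*q^3/9}; counting standard monomials gives mu = 7. Corank 2; j^3 = 2*p^3 is a perfect cube, so E-series; the 4-jet and mu = 7 give E_7.

Type E_7, Milnor number mu = 7.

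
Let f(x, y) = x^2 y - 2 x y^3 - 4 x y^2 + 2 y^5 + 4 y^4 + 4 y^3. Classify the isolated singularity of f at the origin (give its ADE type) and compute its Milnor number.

The Hessian of f at 0 has rank 0. Corank 2; j^3 = y*(x - 2*y)^2 has shape L^2 M (L != M), so D-series; mu = 6 gives D_6.

Type D_{6}, Milnor number mu = 6.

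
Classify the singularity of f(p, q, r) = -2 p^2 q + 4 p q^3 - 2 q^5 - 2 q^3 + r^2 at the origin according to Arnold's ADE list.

D_{4}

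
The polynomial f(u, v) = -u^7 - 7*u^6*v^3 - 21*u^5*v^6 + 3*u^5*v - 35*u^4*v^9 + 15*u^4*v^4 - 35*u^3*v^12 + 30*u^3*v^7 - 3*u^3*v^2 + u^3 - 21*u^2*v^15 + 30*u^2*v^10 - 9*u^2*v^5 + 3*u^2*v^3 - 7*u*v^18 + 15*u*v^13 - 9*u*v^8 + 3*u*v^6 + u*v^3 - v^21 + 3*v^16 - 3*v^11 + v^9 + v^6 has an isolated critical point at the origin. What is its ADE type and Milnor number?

Type E_7, Milnor number mu = 7.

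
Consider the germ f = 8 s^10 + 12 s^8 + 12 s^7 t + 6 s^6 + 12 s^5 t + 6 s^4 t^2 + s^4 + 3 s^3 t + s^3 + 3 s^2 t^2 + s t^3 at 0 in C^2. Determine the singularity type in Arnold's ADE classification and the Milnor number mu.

The Hessian of f at 0 has rank 0. Corank 2; j^3 = s^3 is a perfect cube, so E-series; the 4-jet and mu = 7 give E_7.

Type E_{7}, Milnor number mu = 7.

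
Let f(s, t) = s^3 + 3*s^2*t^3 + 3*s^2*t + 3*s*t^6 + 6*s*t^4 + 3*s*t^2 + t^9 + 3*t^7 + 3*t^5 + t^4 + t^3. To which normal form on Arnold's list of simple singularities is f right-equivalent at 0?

E_6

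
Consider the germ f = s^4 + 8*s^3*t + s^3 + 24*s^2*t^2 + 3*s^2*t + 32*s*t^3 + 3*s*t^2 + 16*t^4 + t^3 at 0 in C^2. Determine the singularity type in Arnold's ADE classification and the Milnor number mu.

The Hessian of f at 0 is [[0, 0], [0, 0]] with rank 0, so corank 2. A Groebner basis of the Jacobian ideal J(f) in C{s,t} is {t^4, s*t^2 + 4*t^3/3, s^2 + 2*s*t + t^2}; counting standard monomials gives mu = 6. Corank 2; j^3 = (s + t)^3 is a perfect cube, so E-series; the 4-jet and mu = 6 give E_6.

Type E_{6}, Milnor number mu = 6.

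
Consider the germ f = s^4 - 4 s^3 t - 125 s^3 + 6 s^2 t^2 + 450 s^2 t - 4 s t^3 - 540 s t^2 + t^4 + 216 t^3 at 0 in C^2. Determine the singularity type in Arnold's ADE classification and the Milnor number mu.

Type E_{6}, Milnor number mu = 6.

The Hessian of f at 0 has rank 0. Corank 2; j^3 = -(5*s - 6*t)^3 is a perfect cube, so E-series; the 4-jet and mu = 6 give E_6.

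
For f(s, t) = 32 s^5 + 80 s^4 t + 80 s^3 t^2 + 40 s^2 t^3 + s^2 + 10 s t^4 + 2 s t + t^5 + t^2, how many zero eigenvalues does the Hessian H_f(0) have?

Hessian at 0 has rank 1.

1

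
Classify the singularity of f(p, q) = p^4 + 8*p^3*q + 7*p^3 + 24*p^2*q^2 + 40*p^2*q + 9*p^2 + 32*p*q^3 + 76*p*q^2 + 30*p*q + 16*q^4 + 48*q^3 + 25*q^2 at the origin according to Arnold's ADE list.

A_2

The Hessian of f at 0 has rank 1. Corank 1: A-series; mu = 2 gives A_2.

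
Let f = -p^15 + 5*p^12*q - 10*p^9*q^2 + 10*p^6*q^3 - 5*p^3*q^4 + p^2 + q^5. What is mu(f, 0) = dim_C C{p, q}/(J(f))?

The Hessian of f at 0 has rank 1. Corank 1: A-series; mu = 4 gives A_4.

4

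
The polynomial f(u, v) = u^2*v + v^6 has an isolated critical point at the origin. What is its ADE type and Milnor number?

The Hessian of f at 0 has rank 0. Corank 2; j^3 = u^2*v has shape L^2 M (L != M), so D-series; mu = 7 gives D_7.

Type D7, Milnor number mu = 7.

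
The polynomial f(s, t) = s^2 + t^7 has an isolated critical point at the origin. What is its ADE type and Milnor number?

The Hessian of f at 0 is [[2, 0], [0, 0]] with rank 1, so corank 1. A Groebner basis of the Jacobian ideal J(f) in C{s,t} is {t^6, s}; counting standard monomials gives mu = 6. Corank 1: A-series; mu = 6 gives A_6.

Type A_{6}, Milnor number mu = 6.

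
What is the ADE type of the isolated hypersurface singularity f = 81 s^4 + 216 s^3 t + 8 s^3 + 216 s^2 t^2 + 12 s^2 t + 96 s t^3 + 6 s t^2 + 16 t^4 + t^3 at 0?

E6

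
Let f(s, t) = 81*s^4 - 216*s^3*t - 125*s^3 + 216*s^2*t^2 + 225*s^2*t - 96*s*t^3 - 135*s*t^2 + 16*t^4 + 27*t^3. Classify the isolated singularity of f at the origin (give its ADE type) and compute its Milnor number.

Type E_{6}, Milnor number mu = 6.

The Hessian of f at 0 has rank 0. Corank 2; j^3 = -(5*s - 3*t)^3 is a perfect cube, so E-series; the 4-jet and mu = 6 give E_6.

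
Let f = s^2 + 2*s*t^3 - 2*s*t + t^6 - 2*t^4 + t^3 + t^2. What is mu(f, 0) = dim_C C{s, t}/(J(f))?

2

The Hessian of f at 0 is [[2, -2], [-2, 2]] with rank 1, so corank 1. A Groebner basis of the Jacobian ideal J(f) in C{s,t} is {t^2, s - t}; counting standard monomials gives mu = 2. Corank 1: A-series; mu = 2 gives A_2.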